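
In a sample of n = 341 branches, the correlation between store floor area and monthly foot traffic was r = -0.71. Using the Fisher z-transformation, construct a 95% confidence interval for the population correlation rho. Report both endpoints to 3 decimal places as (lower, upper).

z_r = atanh(-0.71) = -0.887184;  SE = 1/√(n−3) = 1/√338 = 0.054393
z-limits: -0.887184 ± 1.960·0.054393 = -0.887184 ± 0.106610 = [-0.993794, -0.780574]
ρ-limits: (tanh -0.993794, tanh -0.780574) = (-0.759, -0.653)

(-0.759, -0.653)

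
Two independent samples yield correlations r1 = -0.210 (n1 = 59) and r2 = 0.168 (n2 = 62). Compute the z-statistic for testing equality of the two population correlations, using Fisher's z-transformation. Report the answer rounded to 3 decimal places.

Fisher z-transforms: z1 = atanh(-0.210) = -0.213171, z2 = atanh(0.168) = 0.169608; difference d = -0.382779
Var(d) = 1/56 + 1/59 = 0.0178571 + 0.0169492 = 0.0348063
z = d/√Var(d) = -0.382779 / √0.0348063 = -0.382779 / 0.186564 = -2.052

-2.052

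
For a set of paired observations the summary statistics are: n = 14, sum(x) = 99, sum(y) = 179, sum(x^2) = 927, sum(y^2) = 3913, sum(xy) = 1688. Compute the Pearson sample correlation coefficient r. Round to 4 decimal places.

S_xy = nΣxy − ΣxΣy = 14·1688 − 99·179 = 23632 − 17721 = 5911
S_xx = nΣx² − (Σx)² = 14·927 − 99² = 12978 − 9801 = 3177
S_yy = nΣy² − (Σy)² = 14·3913 − 179² = 54782 − 32041 = 22741
r = S_xy / √(S_xx·S_yy) = 5911 / √(3177·22741) = 5911 / √72248157 = 5911 / 8499.8916 = 0.6954

0.6954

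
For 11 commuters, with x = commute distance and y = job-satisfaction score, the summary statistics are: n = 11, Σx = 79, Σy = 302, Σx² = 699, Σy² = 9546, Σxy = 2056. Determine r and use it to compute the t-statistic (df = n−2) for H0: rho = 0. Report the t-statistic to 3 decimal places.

-0.868

S_xy = nΣxy − ΣxΣy = 11·2056 − 79·302 = 22616 − 23858 = -1242
S_xx = nΣx² − (Σx)² = 11·699 − 79² = 7689 − 6241 = 1448
S_yy = nΣy² − (Σy)² = 11·9546 − 302² = 105006 − 91204 = 13802
r = S_xy / √(S_xx·S_yy) = -1242 / √(1448·13802) = -1242 / √19985296 = -1242 / 4470.4917 = -0.2778
t = r·√(n−2)/√(1−r²) = -0.2778·√9 / √(1−0.077173) = -0.833400 / 0.960639 = -0.868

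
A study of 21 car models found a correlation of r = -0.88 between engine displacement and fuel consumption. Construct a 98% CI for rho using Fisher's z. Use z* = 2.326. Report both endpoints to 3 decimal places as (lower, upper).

(-0.958, -0.679)

z_r = atanh(-0.88) = -1.375768;  SE = 1/√(n−3) = 1/√18 = 0.235702
z-limits: -1.375768 ± 2.326·0.235702 = -1.375768 ± 0.548243 = [-1.924011, -0.827525]
ρ-limits: (tanh -1.924011, tanh -0.827525) = (-0.958, -0.679)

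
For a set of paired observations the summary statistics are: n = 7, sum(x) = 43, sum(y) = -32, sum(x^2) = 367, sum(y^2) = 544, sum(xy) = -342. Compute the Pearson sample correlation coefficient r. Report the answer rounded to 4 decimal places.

-0.7190

Numerator: nΣxy − (Σx)(Σy) = 7·(-342) − (43)(-32) = -1018
Denominator: √[(nΣx²−(Σx)²)(nΣy²−(Σy)²)]
  nΣx²−(Σx)² = 7·367 − 1849 = 720;  nΣy²−(Σy)² = 7·544 − 1024 = 2784
  √(720·2784) = √2004480 = 1415.7966
r = -1018 / 1415.7966 = -0.7190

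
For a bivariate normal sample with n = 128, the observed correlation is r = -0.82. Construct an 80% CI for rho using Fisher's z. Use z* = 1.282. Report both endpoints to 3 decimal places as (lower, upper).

z_r = atanh(-0.82) = -1.156817;  SE = 1/√(n−3) = 1/√125 = 0.089443
z-limits: -1.156817 ± 1.282·0.089443 = -1.156817 ± 0.114666 = [-1.271483, -1.042151]
ρ-limits: (tanh -1.271483, tanh -1.042151) = (-0.854, -0.779)

(-0.854, -0.779)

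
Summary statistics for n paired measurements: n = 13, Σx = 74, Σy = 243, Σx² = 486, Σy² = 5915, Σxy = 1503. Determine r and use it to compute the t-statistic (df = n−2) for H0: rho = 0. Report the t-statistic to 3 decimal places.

1.455

Numerator: nΣxy − (Σx)(Σy) = 13·1503 − (74)(243) = 1557
Denominator: √[(nΣx²−(Σx)²)(nΣy²−(Σy)²)]
  nΣx²−(Σx)² = 13·486 − 5476 = 842;  nΣy²−(Σy)² = 13·5915 − 59049 = 17846
  √(842·17846) = √15026332 = 3876.3813
r = 1557 / 3876.3813 = 0.4017
t = r·√(n−2)/√(1−r²) = 0.4017·√11 / √(1−0.161363) = 1.332288 / 0.915771 = 1.455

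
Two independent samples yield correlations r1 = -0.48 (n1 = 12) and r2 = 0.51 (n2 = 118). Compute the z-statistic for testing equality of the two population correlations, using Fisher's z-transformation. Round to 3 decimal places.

z1 = atanh(-0.48) = -0.522984,  z2 = atanh(0.51) = 0.562730
SE = √(1/(n1−3) + 1/(n2−3)) = √(1/9 + 1/115) = √(0.1111111 + 0.0086957) = √0.1198068 = 0.346131
z = (z1 − z2)/SE = (-0.522984 − 0.562730) / 0.346131 = -1.085714 / 0.346131 = -3.137

-3.137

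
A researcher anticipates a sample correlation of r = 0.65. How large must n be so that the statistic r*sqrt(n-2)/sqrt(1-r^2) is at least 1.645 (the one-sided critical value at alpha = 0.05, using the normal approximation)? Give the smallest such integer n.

6

Need r·√(n−2)/√(1−r²) ≥ 1.645
√(n−2) ≥ 1.645·√(1−0.4225) / 0.65 = 1.645·0.759934 / 0.65 = 1.9232
n−2 ≥ 3.6987  ⇒  n ≥ 5.6987
Smallest integer n = 6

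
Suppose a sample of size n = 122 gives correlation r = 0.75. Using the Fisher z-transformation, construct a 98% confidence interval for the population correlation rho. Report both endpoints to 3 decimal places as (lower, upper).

(0.641, 0.829)

Fisher z: z_r = atanh(r) = ½·ln((1+0.75)/(1−0.75)) = 0.972955
SE(z) = 1/√(n−3) = 1/√119 = 0.091670
98% ⇒ z* = 2.326; margin = 2.326·0.091670 = 0.213224
CI on z-scale: (0.759731, 1.186179)
Back-transform: tanh(0.759731) = 0.640918, tanh(1.186179) = 0.829390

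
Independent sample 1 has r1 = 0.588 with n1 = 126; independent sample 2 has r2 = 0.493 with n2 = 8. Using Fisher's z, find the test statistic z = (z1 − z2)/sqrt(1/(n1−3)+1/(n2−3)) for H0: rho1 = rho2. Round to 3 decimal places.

0.295

z1 = atanh(0.588) = 0.674604,  z2 = atanh(0.493) = 0.540016
SE = √(1/(n1−3) + 1/(n2−3)) = √(1/123 + 1/5) = √(0.0081301 + 0.2000000) = √0.2081301 = 0.456213
z = (z1 − z2)/SE = (0.674604 − 0.540016) / 0.456213 = 0.134588 / 0.456213 = 0.295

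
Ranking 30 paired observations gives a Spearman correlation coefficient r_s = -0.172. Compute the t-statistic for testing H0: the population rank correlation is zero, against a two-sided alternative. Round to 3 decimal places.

-0.924

1 − r_s² = 1 − 0.029584 = 0.970416;  √(1−r_s²) = 0.985097
√(n−2) = √28 = 5.291503
t = r_s·√(n−2)/√(1−r_s²) = -0.172 · 5.291503 / 0.985097 = -0.924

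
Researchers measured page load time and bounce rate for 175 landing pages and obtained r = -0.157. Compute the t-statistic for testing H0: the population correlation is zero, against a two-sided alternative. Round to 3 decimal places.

-2.091

t = r·√(n−2) / √(1−r²) with r = -0.157, n = 175
  = -0.157·√173 / √(1 − 0.024649)
  = -0.157·13.152946 / 0.987599
  = -2.065013 / 0.987599 = -2.091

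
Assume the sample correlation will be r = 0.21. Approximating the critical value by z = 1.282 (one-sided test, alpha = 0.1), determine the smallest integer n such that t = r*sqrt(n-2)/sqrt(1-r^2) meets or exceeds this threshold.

38

Need r·√(n−2)/√(1−r²) ≥ 1.282
√(n−2) ≥ 1.282·√(1−0.0441) / 0.21 = 1.282·0.977701 / 0.21 = 5.9686
n−2 ≥ 35.6242  ⇒  n ≥ 37.6242
Smallest integer n = 38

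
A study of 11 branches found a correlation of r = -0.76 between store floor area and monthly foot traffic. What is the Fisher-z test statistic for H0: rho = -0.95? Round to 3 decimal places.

Fisher z: atanh(-0.76) = -0.996215, atanh(-0.95) = -1.831781
z = (z_r − z_0)·√(n−3) = (-0.996215 − (-1.831781))·√8 = 0.835566 · 2.828427 = 2.363

2.363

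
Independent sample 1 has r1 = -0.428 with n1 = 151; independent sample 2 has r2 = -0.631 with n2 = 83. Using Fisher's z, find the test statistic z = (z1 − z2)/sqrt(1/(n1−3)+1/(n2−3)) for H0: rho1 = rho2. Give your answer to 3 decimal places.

z1 = atanh(-0.428) = -0.457446,  z2 = atanh(-0.631) = -0.743076
SE = √(1/(n1−3) + 1/(n2−3)) = √(1/148 + 1/80) = √(0.0067568 + 0.0125000) = √0.0192568 = 0.138769
z = (z1 − z2)/SE = (-0.457446 − (-0.743076)) / 0.138769 = 0.285630 / 0.138769 = 2.058

2.058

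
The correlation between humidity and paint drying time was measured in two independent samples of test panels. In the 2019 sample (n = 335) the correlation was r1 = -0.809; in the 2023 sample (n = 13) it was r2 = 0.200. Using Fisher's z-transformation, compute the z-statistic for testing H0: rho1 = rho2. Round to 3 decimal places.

-4.134

z1 = atanh(-0.809) = -1.124128,  z2 = atanh(0.200) = 0.202733
SE = √(1/(n1−3) + 1/(n2−3)) = √(1/332 + 1/10) = √(0.0030120 + 0.1000000) = √0.1030120 = 0.320955
z = (z1 − z2)/SE = (-1.124128 − 0.202733) / 0.320955 = -1.326861 / 0.320955 = -4.134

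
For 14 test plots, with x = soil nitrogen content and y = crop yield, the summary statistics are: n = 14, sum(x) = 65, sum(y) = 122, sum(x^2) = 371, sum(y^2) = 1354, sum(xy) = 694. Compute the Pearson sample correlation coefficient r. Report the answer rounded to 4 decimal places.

S_xy = nΣxy − ΣxΣy = 14·694 − 65·122 = 9716 − 7930 = 1786
S_xx = nΣx² − (Σx)² = 14·371 − 65² = 5194 − 4225 = 969
S_yy = nΣy² − (Σy)² = 14·1354 − 122² = 18956 − 14884 = 4072
r = S_xy / √(S_xx·S_yy) = 1786 / √(969·4072) = 1786 / √3945768 = 1786 / 1986.3957 = 0.8991

0.8991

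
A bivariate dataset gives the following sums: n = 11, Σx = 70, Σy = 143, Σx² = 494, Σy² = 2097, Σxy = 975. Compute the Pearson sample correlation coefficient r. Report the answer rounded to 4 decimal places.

S_xy = nΣxy − ΣxΣy = 11·975 − 70·143 = 10725 − 10010 = 715
S_xx = nΣx² − (Σx)² = 11·494 − 70² = 5434 − 4900 = 534
S_yy = nΣy² − (Σy)² = 11·2097 − 143² = 23067 − 20449 = 2618
r = S_xy / √(S_xx·S_yy) = 715 / √(534·2618) = 715 / √1398012 = 715 / 1182.3756 = 0.6047

0.6047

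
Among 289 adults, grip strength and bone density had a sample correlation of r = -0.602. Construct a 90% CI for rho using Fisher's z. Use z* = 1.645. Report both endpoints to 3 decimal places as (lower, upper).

Fisher z: z_r = atanh(r) = ½·ln((1+(-0.602))/(1−(-0.602))) = -0.696278
SE(z) = 1/√(n−3) = 1/√286 = 0.059131
90% ⇒ z* = 1.645; margin = 1.645·0.059131 = 0.097270
CI on z-scale: (-0.793548, -0.599008)
Back-transform: tanh(-0.793548) = -0.660414, tanh(-0.599008) = -0.536343

(-0.660, -0.536)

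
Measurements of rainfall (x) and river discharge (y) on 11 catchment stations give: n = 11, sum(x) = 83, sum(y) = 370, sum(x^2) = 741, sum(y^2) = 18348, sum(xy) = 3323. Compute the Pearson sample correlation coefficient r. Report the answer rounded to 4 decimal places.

0.6455

Numerator: nΣxy − (Σx)(Σy) = 11·3323 − (83)(370) = 5843
Denominator: √[(nΣx²−(Σx)²)(nΣy²−(Σy)²)]
  nΣx²−(Σx)² = 11·741 − 6889 = 1262;  nΣy²−(Σy)² = 11·18348 − 136900 = 64928
  √(1262·64928) = √81939136 = 9052.0239
r = 5843 / 9052.0239 = 0.6455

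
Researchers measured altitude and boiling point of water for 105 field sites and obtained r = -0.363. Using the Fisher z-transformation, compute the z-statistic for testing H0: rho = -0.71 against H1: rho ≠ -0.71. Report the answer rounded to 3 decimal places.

5.119

z_r = atanh(-0.363) = -0.380337,  z_0 = atanh(-0.71) = -0.887184
SE = 1/√(n−3) = 1/√102 = 0.099015
z = (z_r − z_0)/SE = (-0.380337 − (-0.887184)) / 0.099015 = 0.506847 / 0.099015 = 5.119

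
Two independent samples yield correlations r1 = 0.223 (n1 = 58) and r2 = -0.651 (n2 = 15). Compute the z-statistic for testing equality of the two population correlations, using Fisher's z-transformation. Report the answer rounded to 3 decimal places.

z1 = atanh(0.223) = 0.226811,  z2 = atanh(-0.651) = -0.777032
SE = √(1/(n1−3) + 1/(n2−3)) = √(1/55 + 1/12) = √(0.0181818 + 0.0833333) = √0.1015151 = 0.318614
z = (z1 − z2)/SE = (0.226811 − (-0.777032)) / 0.318614 = 1.003843 / 0.318614 = 3.151

3.151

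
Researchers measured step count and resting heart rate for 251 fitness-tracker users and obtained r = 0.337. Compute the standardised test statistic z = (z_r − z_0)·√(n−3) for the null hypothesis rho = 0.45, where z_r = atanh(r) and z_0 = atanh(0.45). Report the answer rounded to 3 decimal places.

-2.110

z_r = atanh(0.337) = 0.350704,  z_0 = atanh(0.45) = 0.484700
SE = 1/√(n−3) = 1/√248 = 0.063500
z = (z_r − z_0)/SE = (0.350704 − 0.484700) / 0.063500 = -0.133996 / 0.063500 = -2.110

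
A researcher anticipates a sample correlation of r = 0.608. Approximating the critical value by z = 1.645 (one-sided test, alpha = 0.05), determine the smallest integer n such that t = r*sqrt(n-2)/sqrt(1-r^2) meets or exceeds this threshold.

7

r√(n−2)/√(1−r²) ≥ 1.645  ⇔  n−2 ≥ (1.645)²·(1−r²)/r²
(1−r²)/r² = (1−0.369664)/0.369664 = 1.7052
n ≥ 2 + 2.706025·1.7052 = 2 + 4.6143 = 6.6143
⌈6.6143⌉ = 7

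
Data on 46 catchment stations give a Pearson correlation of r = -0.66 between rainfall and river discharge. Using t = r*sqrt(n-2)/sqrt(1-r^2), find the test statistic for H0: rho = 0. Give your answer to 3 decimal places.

-5.827

1 − r² = 1 − 0.4356 = 0.5644;  √(1−r²) = 0.751266
√(n−2) = √44 = 6.633250
t = r·√(n−2)/√(1−r²) = -0.66 · 6.633250 / 0.751266 = -5.827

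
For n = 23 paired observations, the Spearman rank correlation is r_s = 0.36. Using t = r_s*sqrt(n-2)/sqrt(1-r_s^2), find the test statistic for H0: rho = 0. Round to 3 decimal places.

1.768

1 − r_s² = 1 − 0.1296 = 0.8704;  √(1−r_s²) = 0.932952
√(n−2) = √21 = 4.582576
t = r_s·√(n−2)/√(1−r_s²) = 0.36 · 4.582576 / 0.932952 = 1.768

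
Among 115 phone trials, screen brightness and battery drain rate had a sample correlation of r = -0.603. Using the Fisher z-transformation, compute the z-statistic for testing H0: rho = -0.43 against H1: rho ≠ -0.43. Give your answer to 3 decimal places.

Fisher z: atanh(-0.603) = -0.697848, atanh(-0.43) = -0.459897
z = (z_r − z_0)·√(n−3) = (-0.697848 − (-0.459897))·√112 = -0.237951 · 10.583005 = -2.518

-2.518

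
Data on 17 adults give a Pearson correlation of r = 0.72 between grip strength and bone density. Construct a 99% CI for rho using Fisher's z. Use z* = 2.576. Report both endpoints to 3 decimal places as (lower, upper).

(0.216, 0.921)

z_r = atanh(0.72) = 0.907645;  SE = 1/√(n−3) = 1/√14 = 0.267261
z-limits: 0.907645 ± 2.576·0.267261 = 0.907645 ± 0.688464 = [0.219181, 1.596109]
ρ-limits: (tanh 0.219181, tanh 1.596109) = (0.216, 0.921)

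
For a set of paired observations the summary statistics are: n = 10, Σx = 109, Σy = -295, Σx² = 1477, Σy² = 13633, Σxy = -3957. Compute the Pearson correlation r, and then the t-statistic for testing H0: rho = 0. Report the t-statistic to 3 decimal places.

-2.243

S_xy = nΣxy − ΣxΣy = 10·(-3957) − 109·(-295) = -39570 − (-32155) = -7415
S_xx = nΣx² − (Σx)² = 10·1477 − 109² = 14770 − 11881 = 2889
S_yy = nΣy² − (Σy)² = 10·13633 − (-295)² = 136330 − 87025 = 49305
r = S_xy / √(S_xx·S_yy) = -7415 / √(2889·49305) = -7415 / √142442145 = -7415 / 11934.9129 = -0.6213
t = r·√(n−2)/√(1−r²) = -0.6213·√8 / √(1−0.386014) = -1.757302 / 0.783573 = -2.243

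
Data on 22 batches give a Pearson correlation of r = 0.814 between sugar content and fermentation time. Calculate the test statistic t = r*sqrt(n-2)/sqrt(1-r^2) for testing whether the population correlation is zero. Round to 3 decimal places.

1 − r² = 1 − 0.662596 = 0.337404;  √(1−r²) = 0.580865
√(n−2) = √20 = 4.472136
t = r·√(n−2)/√(1−r²) = 0.814 · 4.472136 / 0.580865 = 6.267

6.267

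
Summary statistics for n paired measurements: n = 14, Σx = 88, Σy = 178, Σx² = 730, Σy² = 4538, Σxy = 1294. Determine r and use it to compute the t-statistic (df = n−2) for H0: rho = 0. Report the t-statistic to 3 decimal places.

0.995

Numerator: nΣxy − (Σx)(Σy) = 14·1294 − (88)(178) = 2452
Denominator: √[(nΣx²−(Σx)²)(nΣy²−(Σy)²)]
  nΣx²−(Σx)² = 14·730 − 7744 = 2476;  nΣy²−(Σy)² = 14·4538 − 31684 = 31848
  √(2476·31848) = √78855648 = 8880.0703
r = 2452 / 8880.0703 = 0.2761
t = r·√(n−2)/√(1−r²) = 0.2761·√12 / √(1−0.076231) = 0.956438 / 0.961129 = 0.995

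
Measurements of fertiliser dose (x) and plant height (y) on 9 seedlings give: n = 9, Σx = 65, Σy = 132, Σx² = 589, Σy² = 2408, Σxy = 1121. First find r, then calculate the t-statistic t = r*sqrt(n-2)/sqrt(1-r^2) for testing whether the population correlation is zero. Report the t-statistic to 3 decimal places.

Numerator: nΣxy − (Σx)(Σy) = 9·1121 − (65)(132) = 1509
Denominator: √[(nΣx²−(Σx)²)(nΣy²−(Σy)²)]
  nΣx²−(Σx)² = 9·589 − 4225 = 1076;  nΣy²−(Σy)² = 9·2408 − 17424 = 4248
  √(1076·4248) = √4570848 = 2137.9542
r = 1509 / 2137.9542 = 0.7058
t = r·√(n−2)/√(1−r²) = 0.7058·√7 / √(1−0.498154) = 1.867371 / 0.708411 = 2.636

2.636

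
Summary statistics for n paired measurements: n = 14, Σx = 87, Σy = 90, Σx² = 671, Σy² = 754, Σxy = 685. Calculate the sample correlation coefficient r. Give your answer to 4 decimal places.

0.8313

Numerator: nΣxy − (Σx)(Σy) = 14·685 − (87)(90) = 1760
Denominator: √[(nΣx²−(Σx)²)(nΣy²−(Σy)²)]
  nΣx²−(Σx)² = 14·671 − 7569 = 1825;  nΣy²−(Σy)² = 14·754 − 8100 = 2456
  √(1825·2456) = √4482200 = 2117.1207
r = 1760 / 2117.1207 = 0.8313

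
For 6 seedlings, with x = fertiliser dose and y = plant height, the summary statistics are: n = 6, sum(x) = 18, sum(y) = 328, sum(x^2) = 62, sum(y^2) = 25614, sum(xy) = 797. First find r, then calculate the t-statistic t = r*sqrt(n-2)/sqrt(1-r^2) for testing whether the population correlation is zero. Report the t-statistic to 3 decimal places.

-2.298

S_xy = nΣxy − ΣxΣy = 6·797 − 18·328 = 4782 − 5904 = -1122
S_xx = nΣx² − (Σx)² = 6·62 − 18² = 372 − 324 = 48
S_yy = nΣy² − (Σy)² = 6·25614 − 328² = 153684 − 107584 = 46100
r = S_xy / √(S_xx·S_yy) = -1122 / √(48·46100) = -1122 / √2212800 = -1122 / 1487.5483 = -0.7543
t = r·√(n−2)/√(1−r²) = -0.7543·√4 / √(1−0.568968) = -1.508600 / 0.656530 = -2.298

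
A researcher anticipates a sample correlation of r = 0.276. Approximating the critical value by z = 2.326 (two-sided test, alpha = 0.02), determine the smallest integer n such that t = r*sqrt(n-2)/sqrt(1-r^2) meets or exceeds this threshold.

68

Need r·√(n−2)/√(1−r²) ≥ 2.326
√(n−2) ≥ 2.326·√(1−0.076176) / 0.276 = 2.326·0.961158 / 0.276 = 8.1002
n−2 ≥ 65.6132  ⇒  n ≥ 67.6132
Smallest integer n = 68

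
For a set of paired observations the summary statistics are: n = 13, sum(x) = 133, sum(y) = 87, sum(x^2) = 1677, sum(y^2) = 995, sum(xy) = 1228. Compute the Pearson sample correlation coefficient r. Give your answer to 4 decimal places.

0.9352

S_xy = nΣxy − ΣxΣy = 13·1228 − 133·87 = 15964 − 11571 = 4393
S_xx = nΣx² − (Σx)² = 13·1677 − 133² = 21801 − 17689 = 4112
S_yy = nΣy² − (Σy)² = 13·995 − 87² = 12935 − 7569 = 5366
r = S_xy / √(S_xx·S_yy) = 4393 / √(4112·5366) = 4393 / √22064992 = 4393 / 4697.3388 = 0.9352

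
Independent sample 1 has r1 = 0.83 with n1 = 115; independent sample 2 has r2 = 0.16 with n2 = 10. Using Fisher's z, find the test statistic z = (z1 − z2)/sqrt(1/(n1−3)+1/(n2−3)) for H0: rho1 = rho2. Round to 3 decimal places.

2.635

Fisher z-transforms: z1 = atanh(0.83) = 1.188136, z2 = atanh(0.16) = 0.161387; difference d = 1.026749
Var(d) = 1/112 + 1/7 = 0.0089286 + 0.1428571 = 0.1517857
z = d/√Var(d) = 1.026749 / √0.1517857 = 1.026749 / 0.389597 = 2.635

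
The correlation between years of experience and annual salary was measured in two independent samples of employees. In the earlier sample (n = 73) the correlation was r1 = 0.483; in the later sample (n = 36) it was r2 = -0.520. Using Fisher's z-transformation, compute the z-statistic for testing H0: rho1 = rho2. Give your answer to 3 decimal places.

5.225

z1 = atanh(0.483) = 0.526890,  z2 = atanh(-0.520) = -0.576340
SE = √(1/(n1−3) + 1/(n2−3)) = √(1/70 + 1/33) = √(0.0142857 + 0.0303030) = √0.0445887 = 0.211160
z = (z1 − z2)/SE = (0.526890 − (-0.576340)) / 0.211160 = 1.103230 / 0.211160 = 5.225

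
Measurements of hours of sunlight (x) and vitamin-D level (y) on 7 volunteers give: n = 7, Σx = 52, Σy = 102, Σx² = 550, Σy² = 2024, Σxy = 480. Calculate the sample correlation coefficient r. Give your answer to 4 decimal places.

-0.9360

Numerator: nΣxy − (Σx)(Σy) = 7·480 − (52)(102) = -1944
Denominator: √[(nΣx²−(Σx)²)(nΣy²−(Σy)²)]
  nΣx²−(Σx)² = 7·550 − 2704 = 1146;  nΣy²−(Σy)² = 7·2024 − 10404 = 3764
  √(1146·3764) = √4313544 = 2076.9073
r = -1944 / 2076.9073 = -0.9360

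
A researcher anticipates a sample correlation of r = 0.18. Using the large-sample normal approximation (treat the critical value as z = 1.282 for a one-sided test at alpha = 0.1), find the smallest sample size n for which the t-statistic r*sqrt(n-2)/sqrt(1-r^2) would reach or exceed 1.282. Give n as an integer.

52

Need r·√(n−2)/√(1−r²) ≥ 1.282
√(n−2) ≥ 1.282·√(1−0.0324) / 0.18 = 1.282·0.983667 / 0.18 = 7.0059
n−2 ≥ 49.0826  ⇒  n ≥ 51.0826
Smallest integer n = 52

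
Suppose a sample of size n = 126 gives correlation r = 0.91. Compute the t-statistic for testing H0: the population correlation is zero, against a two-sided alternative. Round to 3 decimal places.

24.441

1 − r² = 1 − 0.8281 = 0.1719;  √(1−r²) = 0.414608
√(n−2) = √124 = 11.135529
t = r·√(n−2)/√(1−r²) = 0.91 · 11.135529 / 0.414608 = 24.441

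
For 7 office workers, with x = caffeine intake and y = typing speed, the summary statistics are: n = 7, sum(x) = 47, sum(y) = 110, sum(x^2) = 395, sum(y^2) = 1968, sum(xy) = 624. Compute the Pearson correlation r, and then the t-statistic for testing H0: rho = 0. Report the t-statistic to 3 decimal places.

-3.338

Numerator: nΣxy − (Σx)(Σy) = 7·624 − (47)(110) = -802
Denominator: √[(nΣx²−(Σx)²)(nΣy²−(Σy)²)]
  nΣx²−(Σx)² = 7·395 − 2209 = 556;  nΣy²−(Σy)² = 7·1968 − 12100 = 1676
  √(556·1676) = √931856 = 965.3269
r = -802 / 965.3269 = -0.8308
t = r·√(n−2)/√(1−r²) = -0.8308·√5 / √(1−0.690229) = -1.857725 / 0.556571 = -3.338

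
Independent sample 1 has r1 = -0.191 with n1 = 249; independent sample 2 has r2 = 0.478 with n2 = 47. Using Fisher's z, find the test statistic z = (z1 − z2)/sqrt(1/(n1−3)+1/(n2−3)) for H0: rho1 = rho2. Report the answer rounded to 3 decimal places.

Fisher z-transforms: z1 = atanh(-0.191) = -0.193375, z2 = atanh(0.478) = 0.520389; difference d = -0.713764
Var(d) = 1/246 + 1/44 = 0.0040650 + 0.0227273 = 0.0267923
z = d/√Var(d) = -0.713764 / √0.0267923 = -0.713764 / 0.163684 = -4.361

-4.361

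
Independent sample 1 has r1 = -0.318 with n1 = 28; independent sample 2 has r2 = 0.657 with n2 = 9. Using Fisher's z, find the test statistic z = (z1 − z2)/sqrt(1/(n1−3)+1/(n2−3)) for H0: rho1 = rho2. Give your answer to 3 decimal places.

z1 = atanh(-0.318) = -0.329421,  z2 = atanh(0.657) = 0.787517
SE = √(1/(n1−3) + 1/(n2−3)) = √(1/25 + 1/6) = √(0.0400000 + 0.1666667) = √0.2066667 = 0.454606
z = (z1 − z2)/SE = (-0.329421 − 0.787517) / 0.454606 = -1.116938 / 0.454606 = -2.457

-2.457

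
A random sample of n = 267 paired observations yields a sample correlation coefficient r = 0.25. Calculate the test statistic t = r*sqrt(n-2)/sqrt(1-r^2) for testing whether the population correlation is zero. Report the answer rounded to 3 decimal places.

t = r·√(n−2) / √(1−r²) with r = 0.25, n = 267
  = 0.25·√265 / √(1 − 0.0625)
  = 0.25·16.278821 / 0.968246
  = 4.069705 / 0.968246 = 4.203

4.203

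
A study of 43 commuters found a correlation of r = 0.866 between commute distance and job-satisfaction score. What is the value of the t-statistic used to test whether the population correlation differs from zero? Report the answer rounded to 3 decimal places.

t = r·√(n−2) / √(1−r²) with r = 0.866, n = 43
  = 0.866·√41 / √(1 − 0.749956)
  = 0.866·6.403124 / 0.500044
  = 5.545105 / 0.500044 = 11.089

11.089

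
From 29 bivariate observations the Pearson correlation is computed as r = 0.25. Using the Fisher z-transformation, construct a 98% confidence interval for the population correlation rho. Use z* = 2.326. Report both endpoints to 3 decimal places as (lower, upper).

(-0.198, 0.612)

z_r = atanh(0.25) = 0.255413;  SE = 1/√(n−3) = 1/√26 = 0.196116
z-limits: 0.255413 ± 2.326·0.196116 = 0.255413 ± 0.456166 = [-0.200753, 0.711579]
ρ-limits: (tanh -0.200753, tanh 0.711579) = (-0.198, 0.612)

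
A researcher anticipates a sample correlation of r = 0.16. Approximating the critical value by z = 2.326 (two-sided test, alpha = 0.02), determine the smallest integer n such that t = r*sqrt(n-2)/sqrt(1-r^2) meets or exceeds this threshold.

208

Need r·√(n−2)/√(1−r²) ≥ 2.326
√(n−2) ≥ 2.326·√(1−0.0256) / 0.16 = 2.326·0.987117 / 0.16 = 14.3502
n−2 ≥ 205.9282  ⇒  n ≥ 207.9282
Smallest integer n = 208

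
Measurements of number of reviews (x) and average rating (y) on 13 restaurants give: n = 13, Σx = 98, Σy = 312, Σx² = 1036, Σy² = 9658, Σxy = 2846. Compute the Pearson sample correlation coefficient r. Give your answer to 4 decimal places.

Numerator: nΣxy − (Σx)(Σy) = 13·2846 − (98)(312) = 6422
Denominator: √[(nΣx²−(Σx)²)(nΣy²−(Σy)²)]
  nΣx²−(Σx)² = 13·1036 − 9604 = 3864;  nΣy²−(Σy)² = 13·9658 − 97344 = 28210
  √(3864·28210) = √109003440 = 10440.4713
r = 6422 / 10440.4713 = 0.6151

0.6151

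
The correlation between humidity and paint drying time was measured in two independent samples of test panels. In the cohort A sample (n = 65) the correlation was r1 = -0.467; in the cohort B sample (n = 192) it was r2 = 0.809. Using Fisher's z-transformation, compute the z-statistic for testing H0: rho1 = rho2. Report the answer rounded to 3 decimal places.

Fisher z-transforms: z1 = atanh(-0.467) = -0.506227, z2 = atanh(0.809) = 1.124128; difference d = -1.630355
Var(d) = 1/62 + 1/189 = 0.0161290 + 0.0052910 = 0.0214200
z = d/√Var(d) = -1.630355 / √0.0214200 = -1.630355 / 0.146356 = -11.140

-11.140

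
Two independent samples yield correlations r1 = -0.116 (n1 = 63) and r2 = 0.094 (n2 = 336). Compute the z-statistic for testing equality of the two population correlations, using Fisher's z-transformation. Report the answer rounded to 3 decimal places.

-1.503

z1 = atanh(-0.116) = -0.116525,  z2 = atanh(0.094) = 0.094278
SE = √(1/(n1−3) + 1/(n2−3)) = √(1/60 + 1/333) = √(0.0166667 + 0.0030030) = √0.0196697 = 0.140249
z = (z1 − z2)/SE = (-0.116525 − 0.094278) / 0.140249 = -0.210803 / 0.140249 = -1.503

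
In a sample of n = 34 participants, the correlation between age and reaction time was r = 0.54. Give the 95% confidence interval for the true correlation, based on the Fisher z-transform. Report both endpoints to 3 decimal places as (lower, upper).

(0.247, 0.743)

Fisher z: z_r = atanh(r) = ½·ln((1+0.54)/(1−0.54)) = 0.604156
SE(z) = 1/√(n−3) = 1/√31 = 0.179605
95% ⇒ z* = 1.960; margin = 1.960·0.179605 = 0.352026
CI on z-scale: (0.252130, 0.956182)
Back-transform: tanh(0.252130) = 0.246920, tanh(0.956182) = 0.742569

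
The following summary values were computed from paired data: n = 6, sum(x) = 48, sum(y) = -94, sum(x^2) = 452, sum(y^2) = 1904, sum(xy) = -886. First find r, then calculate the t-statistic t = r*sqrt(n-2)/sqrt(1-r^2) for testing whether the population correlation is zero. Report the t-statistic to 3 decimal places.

S_xy = nΣxy − ΣxΣy = 6·(-886) − 48·(-94) = -5316 − (-4512) = -804
S_xx = nΣx² − (Σx)² = 6·452 − 48² = 2712 − 2304 = 408
S_yy = nΣy² − (Σy)² = 6·1904 − (-94)² = 11424 − 8836 = 2588
r = S_xy / √(S_xx·S_yy) = -804 / √(408·2588) = -804 / √1055904 = -804 / 1027.5719 = -0.7824
t = r·√(n−2)/√(1−r²) = -0.7824·√4 / √(1−0.612150) = -1.564800 / 0.622776 = -2.513

-2.513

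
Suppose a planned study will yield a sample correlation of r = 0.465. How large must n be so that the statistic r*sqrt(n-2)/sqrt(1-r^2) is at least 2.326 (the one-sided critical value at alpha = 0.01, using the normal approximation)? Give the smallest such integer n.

22

r√(n−2)/√(1−r²) ≥ 2.326  ⇔  n−2 ≥ (2.326)²·(1−r²)/r²
(1−r²)/r² = (1−0.216225)/0.216225 = 3.6248
n ≥ 2 + 5.410276·3.6248 = 2 + 19.6112 = 21.6112
⌈21.6112⌉ = 22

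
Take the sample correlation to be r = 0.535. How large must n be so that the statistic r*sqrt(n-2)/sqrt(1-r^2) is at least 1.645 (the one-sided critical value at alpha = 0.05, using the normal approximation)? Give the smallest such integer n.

9

r√(n−2)/√(1−r²) ≥ 1.645  ⇔  n−2 ≥ (1.645)²·(1−r²)/r²
(1−r²)/r² = (1−0.286225)/0.286225 = 2.4938
n ≥ 2 + 2.706025·2.4938 = 2 + 6.7483 = 8.7483
⌈8.7483⌉ = 9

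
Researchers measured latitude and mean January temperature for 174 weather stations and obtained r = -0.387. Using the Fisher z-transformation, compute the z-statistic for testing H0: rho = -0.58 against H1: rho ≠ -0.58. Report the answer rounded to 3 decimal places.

z_r = atanh(-0.387) = -0.408267,  z_0 = atanh(-0.58) = -0.662463
SE = 1/√(n−3) = 1/√171 = 0.076472
z = (z_r − z_0)/SE = (-0.408267 − (-0.662463)) / 0.076472 = 0.254196 / 0.076472 = 3.324

3.324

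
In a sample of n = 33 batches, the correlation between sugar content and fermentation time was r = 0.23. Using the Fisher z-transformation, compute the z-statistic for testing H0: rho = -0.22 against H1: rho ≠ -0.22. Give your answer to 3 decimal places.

2.508

z_r = atanh(0.23) = 0.234189,  z_0 = atanh(-0.22) = -0.223656
SE = 1/√(n−3) = 1/√30 = 0.182574
z = (z_r − z_0)/SE = (0.234189 − (-0.223656)) / 0.182574 = 0.457845 / 0.182574 = 2.508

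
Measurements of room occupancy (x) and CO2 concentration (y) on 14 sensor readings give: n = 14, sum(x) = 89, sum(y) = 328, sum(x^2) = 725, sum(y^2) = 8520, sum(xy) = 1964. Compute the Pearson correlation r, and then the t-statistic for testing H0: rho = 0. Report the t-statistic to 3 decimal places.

-1.220

Numerator: nΣxy − (Σx)(Σy) = 14·1964 − (89)(328) = -1696
Denominator: √[(nΣx²−(Σx)²)(nΣy²−(Σy)²)]
  nΣx²−(Σx)² = 14·725 − 7921 = 2229;  nΣy²−(Σy)² = 14·8520 − 107584 = 11696
  √(2229·11696) = √26070384 = 5105.9166
r = -1696 / 5105.9166 = -0.3322
t = r·√(n−2)/√(1−r²) = -0.3322·√12 / √(1−0.110357) = -1.150775 / 0.943209 = -1.220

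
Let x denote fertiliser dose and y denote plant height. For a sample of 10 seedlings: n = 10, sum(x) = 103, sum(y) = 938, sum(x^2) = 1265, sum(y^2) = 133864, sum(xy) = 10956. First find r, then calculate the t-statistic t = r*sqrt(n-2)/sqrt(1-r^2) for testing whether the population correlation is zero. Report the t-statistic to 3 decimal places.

Numerator: nΣxy − (Σx)(Σy) = 10·10956 − (103)(938) = 12946
Denominator: √[(nΣx²−(Σx)²)(nΣy²−(Σy)²)]
  nΣx²−(Σx)² = 10·1265 − 10609 = 2041;  nΣy²−(Σy)² = 10·133864 − 879844 = 458796
  √(2041·458796) = √936402636 = 30600.6967
r = 12946 / 30600.6967 = 0.4231
t = r·√(n−2)/√(1−r²) = 0.4231·√8 / √(1−0.179014) = 1.196708 / 0.906083 = 1.321

1.321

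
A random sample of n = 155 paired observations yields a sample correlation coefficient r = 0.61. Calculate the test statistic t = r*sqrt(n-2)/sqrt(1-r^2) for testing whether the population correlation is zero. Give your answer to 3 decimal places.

t = r·√(n−2) / √(1−r²) with r = 0.61, n = 155
  = 0.61·√153 / √(1 − 0.3721)
  = 0.61·12.369317 / 0.792401
  = 7.545283 / 0.792401 = 9.522

9.522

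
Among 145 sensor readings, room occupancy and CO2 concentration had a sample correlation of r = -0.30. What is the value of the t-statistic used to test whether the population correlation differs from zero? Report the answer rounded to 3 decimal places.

-3.761

t = r·√(n−2) / √(1−r²) with r = -0.30, n = 145
  = -0.30·√143 / √(1 − 0.0900)
  = -0.30·11.958261 / 0.953939
  = -3.587478 / 0.953939 = -3.761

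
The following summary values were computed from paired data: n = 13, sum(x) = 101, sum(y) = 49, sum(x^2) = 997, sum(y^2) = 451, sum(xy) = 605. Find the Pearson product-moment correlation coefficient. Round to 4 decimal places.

S_xy = nΣxy − ΣxΣy = 13·605 − 101·49 = 7865 − 4949 = 2916
S_xx = nΣx² − (Σx)² = 13·997 − 101² = 12961 − 10201 = 2760
S_yy = nΣy² − (Σy)² = 13·451 − 49² = 5863 − 2401 = 3462
r = S_xy / √(S_xx·S_yy) = 2916 / √(2760·3462) = 2916 / √9555120 = 2916 / 3091.1357 = 0.9433

0.9433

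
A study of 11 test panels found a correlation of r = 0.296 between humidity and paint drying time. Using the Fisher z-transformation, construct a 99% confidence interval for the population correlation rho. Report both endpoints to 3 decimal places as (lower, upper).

(-0.541, 0.838)

z_r = atanh(0.296) = 0.305130;  SE = 1/√(n−3) = 1/√8 = 0.353553
z-limits: 0.305130 ± 2.576·0.353553 = 0.305130 ± 0.910753 = [-0.605623, 1.215883]
ρ-limits: (tanh -0.605623, tanh 1.215883) = (-0.541, 0.838)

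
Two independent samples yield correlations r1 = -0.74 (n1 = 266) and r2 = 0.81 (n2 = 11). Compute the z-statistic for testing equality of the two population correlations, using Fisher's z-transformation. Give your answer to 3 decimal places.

-5.789

Fisher z-transforms: z1 = atanh(-0.74) = -0.950479, z2 = atanh(0.81) = 1.127029; difference d = -2.077508
Var(d) = 1/263 + 1/8 = 0.0038023 + 0.1250000 = 0.1288023
z = d/√Var(d) = -2.077508 / √0.1288023 = -2.077508 / 0.358890 = -5.789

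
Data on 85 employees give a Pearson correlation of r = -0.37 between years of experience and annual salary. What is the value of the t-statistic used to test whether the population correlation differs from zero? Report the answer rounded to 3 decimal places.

t = r·√(n−2) / √(1−r²) with r = -0.37, n = 85
  = -0.37·√83 / √(1 − 0.1369)
  = -0.37·9.110434 / 0.929032
  = -3.370861 / 0.929032 = -3.628

-3.628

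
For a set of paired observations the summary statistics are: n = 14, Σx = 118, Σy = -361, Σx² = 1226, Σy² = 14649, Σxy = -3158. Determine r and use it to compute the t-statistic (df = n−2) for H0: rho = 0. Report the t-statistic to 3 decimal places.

S_xy = nΣxy − ΣxΣy = 14·(-3158) − 118·(-361) = -44212 − (-42598) = -1614
S_xx = nΣx² − (Σx)² = 14·1226 − 118² = 17164 − 13924 = 3240
S_yy = nΣy² − (Σy)² = 14·14649 − (-361)² = 205086 − 130321 = 74765
r = S_xy / √(S_xx·S_yy) = -1614 / √(3240·74765) = -1614 / √242238600 = -1614 / 15564.0162 = -0.1037
t = r·√(n−2)/√(1−r²) = -0.1037·√12 / √(1−0.010754) = -0.359227 / 0.994608 = -0.361

-0.361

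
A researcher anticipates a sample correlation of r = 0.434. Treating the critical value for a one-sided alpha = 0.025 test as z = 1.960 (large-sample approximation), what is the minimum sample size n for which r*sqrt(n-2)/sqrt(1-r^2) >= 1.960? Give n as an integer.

19

Need r·√(n−2)/√(1−r²) ≥ 1.960
√(n−2) ≥ 1.960·√(1−0.188356) / 0.434 = 1.960·0.900913 / 0.434 = 4.0686
n−2 ≥ 16.5535  ⇒  n ≥ 18.5535
Smallest integer n = 19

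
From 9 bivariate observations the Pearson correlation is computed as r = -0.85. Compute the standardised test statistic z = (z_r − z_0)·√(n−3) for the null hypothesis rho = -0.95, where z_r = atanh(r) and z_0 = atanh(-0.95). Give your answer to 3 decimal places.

1.410

z_r = atanh(-0.85) = -1.256153,  z_0 = atanh(-0.95) = -1.831781
SE = 1/√(n−3) = 1/√6 = 0.408248
z = (z_r − z_0)/SE = (-1.256153 − (-1.831781)) / 0.408248 = 0.575628 / 0.408248 = 1.410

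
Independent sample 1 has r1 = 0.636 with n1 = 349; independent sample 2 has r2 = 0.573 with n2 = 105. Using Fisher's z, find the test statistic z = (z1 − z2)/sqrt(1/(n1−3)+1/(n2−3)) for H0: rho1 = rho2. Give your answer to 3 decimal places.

0.883

Fisher z-transforms: z1 = atanh(0.636) = 0.751428, z2 = atanh(0.573) = 0.651978; difference d = 0.099450
Var(d) = 1/346 + 1/102 = 0.0028902 + 0.0098039 = 0.0126941
z = d/√Var(d) = 0.099450 / √0.0126941 = 0.099450 / 0.112668 = 0.883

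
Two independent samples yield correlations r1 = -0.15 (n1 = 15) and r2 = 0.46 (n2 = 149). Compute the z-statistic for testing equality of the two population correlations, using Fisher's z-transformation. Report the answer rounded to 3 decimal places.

-2.159

Fisher z-transforms: z1 = atanh(-0.15) = -0.151140, z2 = atanh(0.46) = 0.497311; difference d = -0.648451
Var(d) = 1/12 + 1/146 = 0.0833333 + 0.0068493 = 0.0901826
z = d/√Var(d) = -0.648451 / √0.0901826 = -0.648451 / 0.300304 = -2.159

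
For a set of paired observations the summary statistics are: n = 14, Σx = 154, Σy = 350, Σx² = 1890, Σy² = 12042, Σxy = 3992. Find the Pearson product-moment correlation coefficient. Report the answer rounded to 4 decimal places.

Numerator: nΣxy − (Σx)(Σy) = 14·3992 − (154)(350) = 1988
Denominator: √[(nΣx²−(Σx)²)(nΣy²−(Σy)²)]
  nΣx²−(Σx)² = 14·1890 − 23716 = 2744;  nΣy²−(Σy)² = 14·12042 − 122500 = 46088
  √(2744·46088) = √126465472 = 11245.6868
r = 1988 / 11245.6868 = 0.1768

0.1768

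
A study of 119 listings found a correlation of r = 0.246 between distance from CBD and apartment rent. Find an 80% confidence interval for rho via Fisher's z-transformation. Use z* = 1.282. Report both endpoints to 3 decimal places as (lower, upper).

Fisher z: z_r = atanh(r) = ½·ln((1+0.246)/(1−0.246)) = 0.251151
SE(z) = 1/√(n−3) = 1/√116 = 0.092848
80% ⇒ z* = 1.282; margin = 1.282·0.092848 = 0.119031
CI on z-scale: (0.132120, 0.370182)
Back-transform: tanh(0.132120) = 0.131357, tanh(0.370182) = 0.354151

(0.131, 0.354)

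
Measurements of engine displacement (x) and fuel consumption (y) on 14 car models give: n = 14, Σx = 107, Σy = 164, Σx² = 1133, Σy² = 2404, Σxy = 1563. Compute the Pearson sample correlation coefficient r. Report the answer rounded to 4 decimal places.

Numerator: nΣxy − (Σx)(Σy) = 14·1563 − (107)(164) = 4334
Denominator: √[(nΣx²−(Σx)²)(nΣy²−(Σy)²)]
  nΣx²−(Σx)² = 14·1133 − 11449 = 4413;  nΣy²−(Σy)² = 14·2404 − 26896 = 6760
  √(4413·6760) = √29831880 = 5461.8568
r = 4334 / 5461.8568 = 0.7935

0.7935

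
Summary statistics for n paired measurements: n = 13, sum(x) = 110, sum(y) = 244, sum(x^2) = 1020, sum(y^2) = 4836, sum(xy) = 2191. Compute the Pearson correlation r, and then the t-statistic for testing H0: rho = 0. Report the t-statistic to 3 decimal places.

5.047

S_xy = nΣxy − ΣxΣy = 13·2191 − 110·244 = 28483 − 26840 = 1643
S_xx = nΣx² − (Σx)² = 13·1020 − 110² = 13260 − 12100 = 1160
S_yy = nΣy² − (Σy)² = 13·4836 − 244² = 62868 − 59536 = 3332
r = S_xy / √(S_xx·S_yy) = 1643 / √(1160·3332) = 1643 / √3865120 = 1643 / 1965.9908 = 0.8357
t = r·√(n−2)/√(1−r²) = 0.8357·√11 / √(1−0.698394) = 2.771703 / 0.549187 = 5.047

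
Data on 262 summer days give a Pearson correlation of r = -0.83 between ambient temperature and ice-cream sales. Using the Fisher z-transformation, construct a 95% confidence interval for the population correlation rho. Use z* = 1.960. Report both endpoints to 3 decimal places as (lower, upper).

z_r = atanh(-0.83) = -1.188136;  SE = 1/√(n−3) = 1/√259 = 0.062137
z-limits: -1.188136 ± 1.960·0.062137 = -1.188136 ± 0.121789 = [-1.309925, -1.066347]
ρ-limits: (tanh -1.309925, tanh -1.066347) = (-0.864, -0.788)

(-0.864, -0.788)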